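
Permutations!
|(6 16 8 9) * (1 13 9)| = |(1 13 9 6 16 8)| = 6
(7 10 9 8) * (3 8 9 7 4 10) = (3 8 4 10 7) = [0, 1, 2, 8, 10, 5, 6, 3, 4, 9, 7]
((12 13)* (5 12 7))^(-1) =(5 7 13 12) =[0, 1, 2, 3, 4, 7, 6, 13, 8, 9, 10, 11, 5, 12]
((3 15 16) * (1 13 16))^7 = (1 16 15 13 3) = [0, 16, 2, 1, 4, 5, 6, 7, 8, 9, 10, 11, 12, 3, 14, 13, 15]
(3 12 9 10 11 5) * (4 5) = [0, 1, 2, 12, 5, 3, 6, 7, 8, 10, 11, 4, 9] = (3 12 9 10 11 4 5)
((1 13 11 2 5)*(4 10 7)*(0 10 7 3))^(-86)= [10, 5, 11, 0, 4, 2, 6, 7, 8, 9, 3, 13, 12, 1]= (0 10 3)(1 5 2 11 13)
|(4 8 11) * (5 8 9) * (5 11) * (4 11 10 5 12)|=|(4 9 10 5 8 12)|=6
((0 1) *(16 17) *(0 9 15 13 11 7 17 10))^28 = (0 16 7 13 9)(1 10 17 11 15) = [16, 10, 2, 3, 4, 5, 6, 13, 8, 0, 17, 15, 12, 9, 14, 1, 7, 11]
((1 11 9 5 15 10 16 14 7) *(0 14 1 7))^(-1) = (0 14)(1 16 10 15 5 9 11) = [14, 16, 2, 3, 4, 9, 6, 7, 8, 11, 15, 1, 12, 13, 0, 5, 10]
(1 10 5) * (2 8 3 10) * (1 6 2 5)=(1 5 6 2 8 3 10)=[0, 5, 8, 10, 4, 6, 2, 7, 3, 9, 1]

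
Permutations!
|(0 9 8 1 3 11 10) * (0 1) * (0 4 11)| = 8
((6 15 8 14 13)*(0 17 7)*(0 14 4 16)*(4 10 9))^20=(0 10 13)(4 15 7)(6 17 9)(8 14 16)=[10, 1, 2, 3, 15, 5, 17, 4, 14, 6, 13, 11, 12, 0, 16, 7, 8, 9]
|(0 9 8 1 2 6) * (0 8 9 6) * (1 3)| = |(9)(0 6 8 3 1 2)| = 6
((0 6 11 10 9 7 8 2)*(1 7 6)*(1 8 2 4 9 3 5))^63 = (0 9 10 1)(2 4 11 5)(3 7 8 6) = [9, 0, 4, 7, 11, 2, 3, 8, 6, 10, 1, 5]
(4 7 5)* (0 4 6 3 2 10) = (0 4 7 5 6 3 2 10) = [4, 1, 10, 2, 7, 6, 3, 5, 8, 9, 0]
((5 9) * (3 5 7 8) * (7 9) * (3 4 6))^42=(9)=[0, 1, 2, 3, 4, 5, 6, 7, 8, 9]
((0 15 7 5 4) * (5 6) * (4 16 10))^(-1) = (0 4 10 16 5 6 7 15) = [4, 1, 2, 3, 10, 6, 7, 15, 8, 9, 16, 11, 12, 13, 14, 0, 5]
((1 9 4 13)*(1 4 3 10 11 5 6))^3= [0, 10, 2, 5, 13, 9, 3, 7, 8, 11, 6, 1, 12, 4]= (1 10 6 3 5 9 11)(4 13)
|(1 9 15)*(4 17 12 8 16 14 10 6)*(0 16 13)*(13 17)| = |(0 16 14 10 6 4 13)(1 9 15)(8 17 12)| = 21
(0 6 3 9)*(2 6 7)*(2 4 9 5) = (0 7 4 9)(2 6 3 5) = [7, 1, 6, 5, 9, 2, 3, 4, 8, 0]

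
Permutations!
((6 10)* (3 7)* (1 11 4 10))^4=[0, 6, 2, 3, 11, 5, 10, 7, 8, 9, 4, 1]=(1 6 10 4 11)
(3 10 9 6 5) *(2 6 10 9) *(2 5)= (2 6)(3 9 10 5)= [0, 1, 6, 9, 4, 3, 2, 7, 8, 10, 5]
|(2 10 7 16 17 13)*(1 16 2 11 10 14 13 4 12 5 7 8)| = 13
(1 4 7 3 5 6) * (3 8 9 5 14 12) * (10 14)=(1 4 7 8 9 5 6)(3 10 14 12)=[0, 4, 2, 10, 7, 6, 1, 8, 9, 5, 14, 11, 3, 13, 12]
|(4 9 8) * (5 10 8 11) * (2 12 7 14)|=12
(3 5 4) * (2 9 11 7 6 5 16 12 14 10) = (2 9 11 7 6 5 4 3 16 12 14 10) = [0, 1, 9, 16, 3, 4, 5, 6, 8, 11, 2, 7, 14, 13, 10, 15, 12]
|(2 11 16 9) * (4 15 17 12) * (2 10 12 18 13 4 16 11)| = |(4 15 17 18 13)(9 10 12 16)| = 20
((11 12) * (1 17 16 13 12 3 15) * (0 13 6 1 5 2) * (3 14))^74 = [12, 16, 13, 5, 4, 0, 17, 7, 8, 9, 10, 3, 14, 11, 15, 2, 1, 6] = (0 12 14 15 2 13 11 3 5)(1 16)(6 17)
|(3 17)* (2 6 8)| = 6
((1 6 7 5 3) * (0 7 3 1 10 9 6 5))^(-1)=(0 7)(1 5)(3 6 9 10)=[7, 5, 2, 6, 4, 1, 9, 0, 8, 10, 3]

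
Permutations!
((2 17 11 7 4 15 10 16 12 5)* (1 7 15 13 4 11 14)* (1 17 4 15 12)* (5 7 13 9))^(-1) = (1 16 10 15 13)(2 5 9 4)(7 12 11)(14 17) = [0, 16, 5, 3, 2, 9, 6, 12, 8, 4, 15, 7, 11, 1, 17, 13, 10, 14]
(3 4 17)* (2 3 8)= [0, 1, 3, 4, 17, 5, 6, 7, 2, 9, 10, 11, 12, 13, 14, 15, 16, 8]= (2 3 4 17 8)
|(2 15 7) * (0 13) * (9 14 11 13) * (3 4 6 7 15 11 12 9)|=|(15)(0 3 4 6 7 2 11 13)(9 14 12)|=24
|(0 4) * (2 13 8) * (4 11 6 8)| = |(0 11 6 8 2 13 4)| = 7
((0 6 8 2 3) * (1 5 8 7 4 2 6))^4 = (0 6 3 8 2 5 4 1 7) = [6, 7, 5, 8, 1, 4, 3, 0, 2]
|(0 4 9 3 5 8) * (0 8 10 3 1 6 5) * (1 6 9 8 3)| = |(0 4 8 3)(1 9 6 5 10)| = 20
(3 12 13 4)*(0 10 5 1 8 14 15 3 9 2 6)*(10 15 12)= (0 15 3 10 5 1 8 14 12 13 4 9 2 6)= [15, 8, 6, 10, 9, 1, 0, 7, 14, 2, 5, 11, 13, 4, 12, 3]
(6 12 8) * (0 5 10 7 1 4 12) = (0 5 10 7 1 4 12 8 6) = [5, 4, 2, 3, 12, 10, 0, 1, 6, 9, 7, 11, 8]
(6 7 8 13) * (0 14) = (0 14)(6 7 8 13) = [14, 1, 2, 3, 4, 5, 7, 8, 13, 9, 10, 11, 12, 6, 0]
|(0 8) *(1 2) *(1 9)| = |(0 8)(1 2 9)| = 6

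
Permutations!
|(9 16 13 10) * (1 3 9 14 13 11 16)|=6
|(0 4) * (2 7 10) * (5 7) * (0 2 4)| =|(2 5 7 10 4)| =5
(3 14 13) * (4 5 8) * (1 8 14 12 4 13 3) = (1 8 13)(3 12 4 5 14) = [0, 8, 2, 12, 5, 14, 6, 7, 13, 9, 10, 11, 4, 1, 3]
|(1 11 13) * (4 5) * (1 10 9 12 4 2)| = 9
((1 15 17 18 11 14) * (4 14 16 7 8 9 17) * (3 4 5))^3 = (1 3)(4 15)(5 14)(7 17 16 9 11 8 18) = [0, 3, 2, 1, 15, 14, 6, 17, 18, 11, 10, 8, 12, 13, 5, 4, 9, 16, 7]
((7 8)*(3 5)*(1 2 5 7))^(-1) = [0, 8, 1, 5, 4, 2, 6, 3, 7] = (1 8 7 3 5 2)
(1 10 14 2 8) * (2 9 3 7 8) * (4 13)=(1 10 14 9 3 7 8)(4 13)=[0, 10, 2, 7, 13, 5, 6, 8, 1, 3, 14, 11, 12, 4, 9]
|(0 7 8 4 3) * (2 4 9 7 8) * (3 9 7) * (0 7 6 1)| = 20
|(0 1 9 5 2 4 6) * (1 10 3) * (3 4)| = |(0 10 4 6)(1 9 5 2 3)| = 20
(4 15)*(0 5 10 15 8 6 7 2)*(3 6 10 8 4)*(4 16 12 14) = (0 5 8 10 15 3 6 7 2)(4 16 12 14) = [5, 1, 0, 6, 16, 8, 7, 2, 10, 9, 15, 11, 14, 13, 4, 3, 12]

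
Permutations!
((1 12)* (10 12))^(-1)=[0, 12, 2, 3, 4, 5, 6, 7, 8, 9, 1, 11, 10]=(1 12 10)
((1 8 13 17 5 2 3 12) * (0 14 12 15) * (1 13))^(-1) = (0 15 3 2 5 17 13 12 14)(1 8) = [15, 8, 5, 2, 4, 17, 6, 7, 1, 9, 10, 11, 14, 12, 0, 3, 16, 13]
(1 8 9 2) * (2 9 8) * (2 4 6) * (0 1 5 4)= (9)(0 1)(2 5 4 6)= [1, 0, 5, 3, 6, 4, 2, 7, 8, 9]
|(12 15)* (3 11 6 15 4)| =|(3 11 6 15 12 4)| =6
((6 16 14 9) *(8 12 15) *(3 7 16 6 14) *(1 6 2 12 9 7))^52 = [0, 7, 3, 14, 4, 5, 16, 8, 2, 12, 10, 11, 1, 13, 15, 6, 9] = (1 7 8 2 3 14 15 6 16 9 12)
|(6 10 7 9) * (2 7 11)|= |(2 7 9 6 10 11)|= 6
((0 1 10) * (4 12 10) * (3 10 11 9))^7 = (0 10 3 9 11 12 4 1) = [10, 0, 2, 9, 1, 5, 6, 7, 8, 11, 3, 12, 4]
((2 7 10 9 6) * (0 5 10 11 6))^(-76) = (11) = [0, 1, 2, 3, 4, 5, 6, 7, 8, 9, 10, 11]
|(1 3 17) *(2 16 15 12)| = 12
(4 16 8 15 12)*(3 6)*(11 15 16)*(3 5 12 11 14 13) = [0, 1, 2, 6, 14, 12, 5, 7, 16, 9, 10, 15, 4, 3, 13, 11, 8] = (3 6 5 12 4 14 13)(8 16)(11 15)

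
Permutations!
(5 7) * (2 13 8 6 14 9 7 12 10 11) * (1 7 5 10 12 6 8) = (1 7 10 11 2 13)(5 6 14 9) = [0, 7, 13, 3, 4, 6, 14, 10, 8, 5, 11, 2, 12, 1, 9]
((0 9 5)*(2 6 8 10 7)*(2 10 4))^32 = (10)(0 5 9) = [5, 1, 2, 3, 4, 9, 6, 7, 8, 0, 10]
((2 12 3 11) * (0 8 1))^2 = [1, 8, 3, 2, 4, 5, 6, 7, 0, 9, 10, 12, 11] = (0 1 8)(2 3)(11 12)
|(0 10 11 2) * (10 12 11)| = 4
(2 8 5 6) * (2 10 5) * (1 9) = [0, 9, 8, 3, 4, 6, 10, 7, 2, 1, 5] = (1 9)(2 8)(5 6 10)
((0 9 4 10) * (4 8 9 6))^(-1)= [10, 1, 2, 3, 6, 5, 0, 7, 9, 8, 4]= (0 10 4 6)(8 9)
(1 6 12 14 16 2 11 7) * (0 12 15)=(0 12 14 16 2 11 7 1 6 15)=[12, 6, 11, 3, 4, 5, 15, 1, 8, 9, 10, 7, 14, 13, 16, 0, 2]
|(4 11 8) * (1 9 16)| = |(1 9 16)(4 11 8)| = 3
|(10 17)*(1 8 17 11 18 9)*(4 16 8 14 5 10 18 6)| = 12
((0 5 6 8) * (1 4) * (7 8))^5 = (8)(1 4) = [0, 4, 2, 3, 1, 5, 6, 7, 8]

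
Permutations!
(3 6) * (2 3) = [0, 1, 3, 6, 4, 5, 2] = (2 3 6)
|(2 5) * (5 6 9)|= 4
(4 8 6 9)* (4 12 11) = [0, 1, 2, 3, 8, 5, 9, 7, 6, 12, 10, 4, 11] = (4 8 6 9 12 11)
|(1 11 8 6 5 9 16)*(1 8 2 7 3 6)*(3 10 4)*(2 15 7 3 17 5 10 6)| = |(1 11 15 7 6 10 4 17 5 9 16 8)(2 3)| = 12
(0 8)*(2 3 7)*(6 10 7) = (0 8)(2 3 6 10 7) = [8, 1, 3, 6, 4, 5, 10, 2, 0, 9, 7]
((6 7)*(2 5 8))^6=[0, 1, 2, 3, 4, 5, 6, 7, 8]=(8)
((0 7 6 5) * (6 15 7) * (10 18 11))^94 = (0 6 5)(10 18 11) = [6, 1, 2, 3, 4, 0, 5, 7, 8, 9, 18, 10, 12, 13, 14, 15, 16, 17, 11]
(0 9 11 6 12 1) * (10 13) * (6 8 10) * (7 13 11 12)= [9, 0, 2, 3, 4, 5, 7, 13, 10, 12, 11, 8, 1, 6]= (0 9 12 1)(6 7 13)(8 10 11)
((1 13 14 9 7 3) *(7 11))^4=(1 11 13 7 14 3 9)=[0, 11, 2, 9, 4, 5, 6, 14, 8, 1, 10, 13, 12, 7, 3]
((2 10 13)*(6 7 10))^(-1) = (2 13 10 7 6) = [0, 1, 13, 3, 4, 5, 2, 6, 8, 9, 7, 11, 12, 10]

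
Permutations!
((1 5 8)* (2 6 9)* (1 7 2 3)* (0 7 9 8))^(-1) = (0 5 1 3 9 8 6 2 7) = [5, 3, 7, 9, 4, 1, 2, 0, 6, 8]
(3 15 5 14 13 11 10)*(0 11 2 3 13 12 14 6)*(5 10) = (0 11 5 6)(2 3 15 10 13)(12 14) = [11, 1, 3, 15, 4, 6, 0, 7, 8, 9, 13, 5, 14, 2, 12, 10]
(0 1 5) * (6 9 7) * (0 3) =(0 1 5 3)(6 9 7) =[1, 5, 2, 0, 4, 3, 9, 6, 8, 7]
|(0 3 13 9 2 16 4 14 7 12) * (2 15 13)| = |(0 3 2 16 4 14 7 12)(9 15 13)| = 24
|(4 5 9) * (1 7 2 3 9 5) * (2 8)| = 7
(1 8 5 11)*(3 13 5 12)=(1 8 12 3 13 5 11)=[0, 8, 2, 13, 4, 11, 6, 7, 12, 9, 10, 1, 3, 5]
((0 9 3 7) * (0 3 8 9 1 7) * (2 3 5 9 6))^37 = (0 1 7 5 9 8 6 2 3) = [1, 7, 3, 0, 4, 9, 2, 5, 6, 8]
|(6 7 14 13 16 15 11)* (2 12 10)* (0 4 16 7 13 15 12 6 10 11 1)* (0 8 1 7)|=18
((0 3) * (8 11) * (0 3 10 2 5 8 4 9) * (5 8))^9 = (0 2 11 9 10 8 4) = [2, 1, 11, 3, 0, 5, 6, 7, 4, 10, 8, 9]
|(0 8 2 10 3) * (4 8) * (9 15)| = |(0 4 8 2 10 3)(9 15)| = 6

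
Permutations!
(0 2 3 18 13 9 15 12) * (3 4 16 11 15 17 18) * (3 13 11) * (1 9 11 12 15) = (0 2 4 16 3 13 11 1 9 17 18 12) = [2, 9, 4, 13, 16, 5, 6, 7, 8, 17, 10, 1, 0, 11, 14, 15, 3, 18, 12]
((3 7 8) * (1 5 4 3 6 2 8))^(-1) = (1 7 3 4 5)(2 6 8) = [0, 7, 6, 4, 5, 1, 8, 3, 2]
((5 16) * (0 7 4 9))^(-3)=[7, 1, 2, 3, 9, 16, 6, 4, 8, 0, 10, 11, 12, 13, 14, 15, 5]=(0 7 4 9)(5 16)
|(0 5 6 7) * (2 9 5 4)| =7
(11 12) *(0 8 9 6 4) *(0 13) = [8, 1, 2, 3, 13, 5, 4, 7, 9, 6, 10, 12, 11, 0] = (0 8 9 6 4 13)(11 12)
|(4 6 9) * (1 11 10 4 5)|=|(1 11 10 4 6 9 5)|=7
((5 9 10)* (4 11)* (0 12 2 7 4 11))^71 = [12, 1, 7, 3, 0, 10, 6, 4, 8, 5, 9, 11, 2] = (0 12 2 7 4)(5 10 9)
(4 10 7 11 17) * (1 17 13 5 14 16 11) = [0, 17, 2, 3, 10, 14, 6, 1, 8, 9, 7, 13, 12, 5, 16, 15, 11, 4] = (1 17 4 10 7)(5 14 16 11 13)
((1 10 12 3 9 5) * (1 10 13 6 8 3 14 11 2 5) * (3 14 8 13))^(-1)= [0, 9, 11, 1, 4, 2, 13, 7, 12, 3, 5, 14, 10, 6, 8]= (1 9 3)(2 11 14 8 12 10 5)(6 13)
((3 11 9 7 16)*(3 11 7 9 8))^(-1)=(3 8 11 16 7)=[0, 1, 2, 8, 4, 5, 6, 3, 11, 9, 10, 16, 12, 13, 14, 15, 7]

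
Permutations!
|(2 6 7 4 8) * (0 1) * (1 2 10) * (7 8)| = 6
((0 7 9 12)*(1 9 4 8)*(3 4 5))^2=(0 5 4 1 12 7 3 8 9)=[5, 12, 2, 8, 1, 4, 6, 3, 9, 0, 10, 11, 7]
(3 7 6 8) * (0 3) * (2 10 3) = (0 2 10 3 7 6 8) = [2, 1, 10, 7, 4, 5, 8, 6, 0, 9, 3]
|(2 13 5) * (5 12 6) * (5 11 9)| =|(2 13 12 6 11 9 5)| =7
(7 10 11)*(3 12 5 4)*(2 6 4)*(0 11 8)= (0 11 7 10 8)(2 6 4 3 12 5)= [11, 1, 6, 12, 3, 2, 4, 10, 0, 9, 8, 7, 5]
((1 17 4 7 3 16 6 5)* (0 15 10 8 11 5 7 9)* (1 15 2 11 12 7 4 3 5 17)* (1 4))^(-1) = (0 9 4 1 6 16 3 17 11 2)(5 7 12 8 10 15) = [9, 6, 0, 17, 1, 7, 16, 12, 10, 4, 15, 2, 8, 13, 14, 5, 3, 11]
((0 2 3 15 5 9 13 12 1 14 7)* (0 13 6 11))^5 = [9, 1, 6, 11, 4, 2, 15, 7, 8, 3, 10, 5, 12, 13, 14, 0] = (0 9 3 11 5 2 6 15)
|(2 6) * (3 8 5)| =|(2 6)(3 8 5)| =6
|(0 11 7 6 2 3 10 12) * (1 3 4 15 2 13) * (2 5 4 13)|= 30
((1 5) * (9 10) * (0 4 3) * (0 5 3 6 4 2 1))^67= (0 1 5 2 3)(4 6)(9 10)= [1, 5, 3, 0, 6, 2, 4, 7, 8, 10, 9]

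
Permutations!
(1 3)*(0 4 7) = [4, 3, 2, 1, 7, 5, 6, 0] = (0 4 7)(1 3)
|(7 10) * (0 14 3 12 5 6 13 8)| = |(0 14 3 12 5 6 13 8)(7 10)| = 8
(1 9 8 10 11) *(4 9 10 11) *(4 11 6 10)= (1 4 9 8 6 10 11)= [0, 4, 2, 3, 9, 5, 10, 7, 6, 8, 11, 1]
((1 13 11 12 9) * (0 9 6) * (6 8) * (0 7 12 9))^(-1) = (1 9 11 13)(6 8 12 7) = [0, 9, 2, 3, 4, 5, 8, 6, 12, 11, 10, 13, 7, 1]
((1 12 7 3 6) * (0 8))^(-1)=(0 8)(1 6 3 7 12)=[8, 6, 2, 7, 4, 5, 3, 12, 0, 9, 10, 11, 1]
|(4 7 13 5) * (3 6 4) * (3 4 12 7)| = |(3 6 12 7 13 5 4)| = 7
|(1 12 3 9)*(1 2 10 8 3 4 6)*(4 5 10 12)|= |(1 4 6)(2 12 5 10 8 3 9)|= 21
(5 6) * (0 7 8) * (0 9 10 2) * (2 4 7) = (0 2)(4 7 8 9 10)(5 6) = [2, 1, 0, 3, 7, 6, 5, 8, 9, 10, 4]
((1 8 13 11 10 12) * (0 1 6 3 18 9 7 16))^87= (0 18 10 1 9 12 8 7 6 13 16 3 11)= [18, 9, 2, 11, 4, 5, 13, 6, 7, 12, 1, 0, 8, 16, 14, 15, 3, 17, 10]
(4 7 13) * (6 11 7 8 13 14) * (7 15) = (4 8 13)(6 11 15 7 14) = [0, 1, 2, 3, 8, 5, 11, 14, 13, 9, 10, 15, 12, 4, 6, 7]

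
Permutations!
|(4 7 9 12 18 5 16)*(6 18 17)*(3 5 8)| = |(3 5 16 4 7 9 12 17 6 18 8)| = 11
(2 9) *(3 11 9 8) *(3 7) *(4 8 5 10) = (2 5 10 4 8 7 3 11 9) = [0, 1, 5, 11, 8, 10, 6, 3, 7, 2, 4, 9]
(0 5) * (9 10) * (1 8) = [5, 8, 2, 3, 4, 0, 6, 7, 1, 10, 9] = (0 5)(1 8)(9 10)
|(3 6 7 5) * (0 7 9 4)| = |(0 7 5 3 6 9 4)| = 7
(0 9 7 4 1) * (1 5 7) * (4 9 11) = (0 11 4 5 7 9 1) = [11, 0, 2, 3, 5, 7, 6, 9, 8, 1, 10, 4]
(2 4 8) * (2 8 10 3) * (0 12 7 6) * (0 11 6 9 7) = (0 12)(2 4 10 3)(6 11)(7 9) = [12, 1, 4, 2, 10, 5, 11, 9, 8, 7, 3, 6, 0]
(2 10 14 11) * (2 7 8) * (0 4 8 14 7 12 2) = (0 4 8)(2 10 7 14 11 12) = [4, 1, 10, 3, 8, 5, 6, 14, 0, 9, 7, 12, 2, 13, 11]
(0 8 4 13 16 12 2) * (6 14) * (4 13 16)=(0 8 13 4 16 12 2)(6 14)=[8, 1, 0, 3, 16, 5, 14, 7, 13, 9, 10, 11, 2, 4, 6, 15, 12]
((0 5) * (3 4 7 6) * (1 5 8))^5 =(0 8 1 5)(3 4 7 6) =[8, 5, 2, 4, 7, 0, 3, 6, 1]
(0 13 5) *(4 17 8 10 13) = [4, 1, 2, 3, 17, 0, 6, 7, 10, 9, 13, 11, 12, 5, 14, 15, 16, 8] = (0 4 17 8 10 13 5)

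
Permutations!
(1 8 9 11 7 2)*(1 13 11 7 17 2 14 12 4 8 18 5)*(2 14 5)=(1 18 2 13 11 17 14 12 4 8 9 7 5)=[0, 18, 13, 3, 8, 1, 6, 5, 9, 7, 10, 17, 4, 11, 12, 15, 16, 14, 2]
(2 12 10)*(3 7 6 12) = [0, 1, 3, 7, 4, 5, 12, 6, 8, 9, 2, 11, 10] = (2 3 7 6 12 10)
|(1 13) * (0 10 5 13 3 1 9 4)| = 6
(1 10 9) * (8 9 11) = [0, 10, 2, 3, 4, 5, 6, 7, 9, 1, 11, 8] = (1 10 11 8 9)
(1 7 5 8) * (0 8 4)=(0 8 1 7 5 4)=[8, 7, 2, 3, 0, 4, 6, 5, 1]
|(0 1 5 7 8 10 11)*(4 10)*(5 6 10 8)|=10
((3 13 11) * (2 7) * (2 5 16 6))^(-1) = (2 6 16 5 7)(3 11 13) = [0, 1, 6, 11, 4, 7, 16, 2, 8, 9, 10, 13, 12, 3, 14, 15, 5]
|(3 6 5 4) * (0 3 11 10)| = |(0 3 6 5 4 11 10)| = 7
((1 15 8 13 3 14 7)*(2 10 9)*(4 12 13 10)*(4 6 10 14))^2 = (1 8 7 15 14)(2 10)(3 12)(4 13)(6 9) = [0, 8, 10, 12, 13, 5, 9, 15, 7, 6, 2, 11, 3, 4, 1, 14]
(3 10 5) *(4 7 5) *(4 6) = (3 10 6 4 7 5) = [0, 1, 2, 10, 7, 3, 4, 5, 8, 9, 6]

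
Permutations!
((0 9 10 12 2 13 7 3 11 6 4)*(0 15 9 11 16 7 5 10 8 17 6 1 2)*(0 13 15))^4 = (0 15 6 1 8)(2 17 11 9 4)(3 16 7) = [15, 8, 17, 16, 2, 5, 1, 3, 0, 4, 10, 9, 12, 13, 14, 6, 7, 11]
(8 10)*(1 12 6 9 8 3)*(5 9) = (1 12 6 5 9 8 10 3) = [0, 12, 2, 1, 4, 9, 5, 7, 10, 8, 3, 11, 6]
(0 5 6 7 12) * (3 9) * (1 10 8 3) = (0 5 6 7 12)(1 10 8 3 9) = [5, 10, 2, 9, 4, 6, 7, 12, 3, 1, 8, 11, 0]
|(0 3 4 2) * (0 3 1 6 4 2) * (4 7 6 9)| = |(0 1 9 4)(2 3)(6 7)| = 4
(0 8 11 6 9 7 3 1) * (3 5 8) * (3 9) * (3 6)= (0 9 7 5 8 11 3 1)= [9, 0, 2, 1, 4, 8, 6, 5, 11, 7, 10, 3]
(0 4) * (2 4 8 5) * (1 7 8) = (0 1 7 8 5 2 4) = [1, 7, 4, 3, 0, 2, 6, 8, 5]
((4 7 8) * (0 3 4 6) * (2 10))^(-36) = (10) = [0, 1, 2, 3, 4, 5, 6, 7, 8, 9, 10]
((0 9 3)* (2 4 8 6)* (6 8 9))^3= (0 4)(2 3)(6 9)= [4, 1, 3, 2, 0, 5, 9, 7, 8, 6]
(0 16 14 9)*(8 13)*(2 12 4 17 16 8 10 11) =(0 8 13 10 11 2 12 4 17 16 14 9) =[8, 1, 12, 3, 17, 5, 6, 7, 13, 0, 11, 2, 4, 10, 9, 15, 14, 16]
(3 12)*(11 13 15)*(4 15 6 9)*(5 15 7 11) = (3 12)(4 7 11 13 6 9)(5 15) = [0, 1, 2, 12, 7, 15, 9, 11, 8, 4, 10, 13, 3, 6, 14, 5]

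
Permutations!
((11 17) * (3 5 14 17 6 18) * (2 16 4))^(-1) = [0, 1, 4, 18, 16, 3, 11, 7, 8, 9, 10, 17, 12, 13, 5, 15, 2, 14, 6] = (2 4 16)(3 18 6 11 17 14 5)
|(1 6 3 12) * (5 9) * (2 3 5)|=7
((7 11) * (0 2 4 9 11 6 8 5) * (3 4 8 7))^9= [2, 1, 8, 4, 9, 0, 7, 6, 5, 11, 10, 3]= (0 2 8 5)(3 4 9 11)(6 7)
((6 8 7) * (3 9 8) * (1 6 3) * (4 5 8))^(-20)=[0, 1, 2, 8, 3, 9, 6, 5, 4, 7]=(3 8 4)(5 9 7)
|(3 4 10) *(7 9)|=|(3 4 10)(7 9)|=6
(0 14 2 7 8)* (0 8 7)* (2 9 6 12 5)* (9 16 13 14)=(0 9 6 12 5 2)(13 14 16)=[9, 1, 0, 3, 4, 2, 12, 7, 8, 6, 10, 11, 5, 14, 16, 15, 13]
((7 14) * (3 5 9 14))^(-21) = (3 7 14 9 5) = [0, 1, 2, 7, 4, 3, 6, 14, 8, 5, 10, 11, 12, 13, 9]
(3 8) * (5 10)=(3 8)(5 10)=[0, 1, 2, 8, 4, 10, 6, 7, 3, 9, 5]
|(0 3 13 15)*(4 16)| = |(0 3 13 15)(4 16)| = 4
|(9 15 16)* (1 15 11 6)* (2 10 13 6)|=|(1 15 16 9 11 2 10 13 6)|=9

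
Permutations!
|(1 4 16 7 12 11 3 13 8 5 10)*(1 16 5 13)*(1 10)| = |(1 4 5)(3 10 16 7 12 11)(8 13)| = 6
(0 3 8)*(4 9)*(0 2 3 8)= (0 8 2 3)(4 9)= [8, 1, 3, 0, 9, 5, 6, 7, 2, 4]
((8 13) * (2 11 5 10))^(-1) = (2 10 5 11)(8 13) = [0, 1, 10, 3, 4, 11, 6, 7, 13, 9, 5, 2, 12, 8]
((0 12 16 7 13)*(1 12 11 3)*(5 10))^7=(0 13 7 16 12 1 3 11)(5 10)=[13, 3, 2, 11, 4, 10, 6, 16, 8, 9, 5, 0, 1, 7, 14, 15, 12]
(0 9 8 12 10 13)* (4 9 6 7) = (0 6 7 4 9 8 12 10 13) = [6, 1, 2, 3, 9, 5, 7, 4, 12, 8, 13, 11, 10, 0]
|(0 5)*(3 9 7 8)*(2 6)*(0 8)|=|(0 5 8 3 9 7)(2 6)|=6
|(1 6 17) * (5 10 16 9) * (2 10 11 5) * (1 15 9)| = |(1 6 17 15 9 2 10 16)(5 11)| = 8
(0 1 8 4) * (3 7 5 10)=(0 1 8 4)(3 7 5 10)=[1, 8, 2, 7, 0, 10, 6, 5, 4, 9, 3]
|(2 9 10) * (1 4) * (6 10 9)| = |(1 4)(2 6 10)| = 6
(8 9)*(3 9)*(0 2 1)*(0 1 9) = (0 2 9 8 3) = [2, 1, 9, 0, 4, 5, 6, 7, 3, 8]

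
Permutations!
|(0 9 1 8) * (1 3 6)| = |(0 9 3 6 1 8)| = 6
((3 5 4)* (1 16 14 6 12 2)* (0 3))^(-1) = [4, 2, 12, 0, 5, 3, 14, 7, 8, 9, 10, 11, 6, 13, 16, 15, 1] = (0 4 5 3)(1 2 12 6 14 16)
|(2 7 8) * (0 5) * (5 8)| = |(0 8 2 7 5)| = 5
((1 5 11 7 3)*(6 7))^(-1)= (1 3 7 6 11 5)= [0, 3, 2, 7, 4, 1, 11, 6, 8, 9, 10, 5]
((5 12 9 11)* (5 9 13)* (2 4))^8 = (5 13 12) = [0, 1, 2, 3, 4, 13, 6, 7, 8, 9, 10, 11, 5, 12]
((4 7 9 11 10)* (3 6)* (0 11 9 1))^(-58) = (0 10 7)(1 11 4) = [10, 11, 2, 3, 1, 5, 6, 0, 8, 9, 7, 4]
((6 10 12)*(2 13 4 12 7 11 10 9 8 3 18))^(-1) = (2 18 3 8 9 6 12 4 13)(7 10 11) = [0, 1, 18, 8, 13, 5, 12, 10, 9, 6, 11, 7, 4, 2, 14, 15, 16, 17, 3]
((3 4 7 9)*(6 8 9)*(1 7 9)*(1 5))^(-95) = (3 4 9) = [0, 1, 2, 4, 9, 5, 6, 7, 8, 3]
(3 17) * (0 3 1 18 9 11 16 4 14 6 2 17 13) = (0 3 13)(1 18 9 11 16 4 14 6 2 17) = [3, 18, 17, 13, 14, 5, 2, 7, 8, 11, 10, 16, 12, 0, 6, 15, 4, 1, 9]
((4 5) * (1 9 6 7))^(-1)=(1 7 6 9)(4 5)=[0, 7, 2, 3, 5, 4, 9, 6, 8, 1]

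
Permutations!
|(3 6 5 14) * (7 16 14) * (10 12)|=|(3 6 5 7 16 14)(10 12)|=6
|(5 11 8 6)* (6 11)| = |(5 6)(8 11)| = 2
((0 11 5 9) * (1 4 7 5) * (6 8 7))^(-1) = (0 9 5 7 8 6 4 1 11) = [9, 11, 2, 3, 1, 7, 4, 8, 6, 5, 10, 0]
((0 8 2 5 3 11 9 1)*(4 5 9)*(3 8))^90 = [0, 1, 2, 3, 4, 5, 6, 7, 8, 9, 10, 11] = (11)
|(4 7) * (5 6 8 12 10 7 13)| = 8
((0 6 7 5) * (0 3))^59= (0 3 5 7 6)= [3, 1, 2, 5, 4, 7, 0, 6]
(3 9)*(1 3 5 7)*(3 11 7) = (1 11 7)(3 9 5) = [0, 11, 2, 9, 4, 3, 6, 1, 8, 5, 10, 7]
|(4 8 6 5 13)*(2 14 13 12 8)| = 4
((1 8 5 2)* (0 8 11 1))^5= (0 8 5 2)(1 11)= [8, 11, 0, 3, 4, 2, 6, 7, 5, 9, 10, 1]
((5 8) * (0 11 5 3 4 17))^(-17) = (0 3 11 4 5 17 8) = [3, 1, 2, 11, 5, 17, 6, 7, 0, 9, 10, 4, 12, 13, 14, 15, 16, 8]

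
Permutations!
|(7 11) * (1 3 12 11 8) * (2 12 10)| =|(1 3 10 2 12 11 7 8)| =8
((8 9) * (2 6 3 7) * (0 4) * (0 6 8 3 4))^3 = (2 3 8 7 9)(4 6) = [0, 1, 3, 8, 6, 5, 4, 9, 7, 2]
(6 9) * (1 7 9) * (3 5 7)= (1 3 5 7 9 6)= [0, 3, 2, 5, 4, 7, 1, 9, 8, 6]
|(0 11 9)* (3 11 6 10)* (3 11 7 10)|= 7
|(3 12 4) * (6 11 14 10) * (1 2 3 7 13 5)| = |(1 2 3 12 4 7 13 5)(6 11 14 10)| = 8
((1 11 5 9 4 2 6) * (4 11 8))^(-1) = (1 6 2 4 8)(5 11 9) = [0, 6, 4, 3, 8, 11, 2, 7, 1, 5, 10, 9]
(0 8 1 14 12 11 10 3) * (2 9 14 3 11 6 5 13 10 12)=(0 8 1 3)(2 9 14)(5 13 10 11 12 6)=[8, 3, 9, 0, 4, 13, 5, 7, 1, 14, 11, 12, 6, 10, 2]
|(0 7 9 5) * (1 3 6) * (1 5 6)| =|(0 7 9 6 5)(1 3)| =10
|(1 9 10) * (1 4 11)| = 5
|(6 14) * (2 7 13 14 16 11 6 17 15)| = 6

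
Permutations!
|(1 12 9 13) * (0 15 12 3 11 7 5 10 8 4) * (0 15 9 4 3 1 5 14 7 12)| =|(0 9 13 5 10 8 3 11 12 4 15)(7 14)| =22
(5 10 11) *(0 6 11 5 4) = [6, 1, 2, 3, 0, 10, 11, 7, 8, 9, 5, 4] = (0 6 11 4)(5 10)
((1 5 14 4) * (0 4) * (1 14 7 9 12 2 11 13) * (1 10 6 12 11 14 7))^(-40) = (0 11 12 4 13 2 7 10 14 9 6) = [11, 1, 7, 3, 13, 5, 0, 10, 8, 6, 14, 12, 4, 2, 9]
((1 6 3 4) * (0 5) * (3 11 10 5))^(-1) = (0 5 10 11 6 1 4 3) = [5, 4, 2, 0, 3, 10, 1, 7, 8, 9, 11, 6]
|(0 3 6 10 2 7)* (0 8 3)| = 6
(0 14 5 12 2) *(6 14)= (0 6 14 5 12 2)= [6, 1, 0, 3, 4, 12, 14, 7, 8, 9, 10, 11, 2, 13, 5]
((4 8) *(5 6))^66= [0, 1, 2, 3, 4, 5, 6, 7, 8]= (8)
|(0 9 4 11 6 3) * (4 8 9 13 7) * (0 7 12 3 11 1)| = 14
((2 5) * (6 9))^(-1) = (2 5)(6 9) = [0, 1, 5, 3, 4, 2, 9, 7, 8, 6]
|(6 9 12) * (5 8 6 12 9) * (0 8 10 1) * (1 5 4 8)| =6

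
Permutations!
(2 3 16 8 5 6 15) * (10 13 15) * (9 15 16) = (2 3 9 15)(5 6 10 13 16 8) = [0, 1, 3, 9, 4, 6, 10, 7, 5, 15, 13, 11, 12, 16, 14, 2, 8]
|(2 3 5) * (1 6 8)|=3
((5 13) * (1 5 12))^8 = [0, 1, 2, 3, 4, 5, 6, 7, 8, 9, 10, 11, 12, 13] = (13)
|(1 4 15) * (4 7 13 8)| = 6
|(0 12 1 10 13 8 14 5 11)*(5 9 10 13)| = |(0 12 1 13 8 14 9 10 5 11)| = 10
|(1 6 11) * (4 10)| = 6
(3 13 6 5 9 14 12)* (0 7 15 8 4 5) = (0 7 15 8 4 5 9 14 12 3 13 6) = [7, 1, 2, 13, 5, 9, 0, 15, 4, 14, 10, 11, 3, 6, 12, 8]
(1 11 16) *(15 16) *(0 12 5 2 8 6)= [12, 11, 8, 3, 4, 2, 0, 7, 6, 9, 10, 15, 5, 13, 14, 16, 1]= (0 12 5 2 8 6)(1 11 15 16)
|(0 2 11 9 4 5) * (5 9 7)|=|(0 2 11 7 5)(4 9)|=10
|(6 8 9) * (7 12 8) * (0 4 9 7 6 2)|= |(0 4 9 2)(7 12 8)|= 12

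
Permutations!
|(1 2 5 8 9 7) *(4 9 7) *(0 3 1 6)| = 8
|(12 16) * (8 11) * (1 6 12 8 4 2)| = |(1 6 12 16 8 11 4 2)| = 8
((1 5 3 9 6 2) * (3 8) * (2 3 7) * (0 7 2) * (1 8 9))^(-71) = (0 7)(1 3 6 9 5)(2 8) = [7, 3, 8, 6, 4, 1, 9, 0, 2, 5]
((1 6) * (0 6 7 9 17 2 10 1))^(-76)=(1 9 2)(7 17 10)=[0, 9, 1, 3, 4, 5, 6, 17, 8, 2, 7, 11, 12, 13, 14, 15, 16, 10]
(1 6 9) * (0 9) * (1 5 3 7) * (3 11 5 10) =[9, 6, 2, 7, 4, 11, 0, 1, 8, 10, 3, 5] =(0 9 10 3 7 1 6)(5 11)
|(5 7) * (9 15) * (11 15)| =|(5 7)(9 11 15)| =6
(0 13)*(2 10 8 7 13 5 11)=(0 5 11 2 10 8 7 13)=[5, 1, 10, 3, 4, 11, 6, 13, 7, 9, 8, 2, 12, 0]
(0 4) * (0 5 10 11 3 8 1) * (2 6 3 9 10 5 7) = (0 4 7 2 6 3 8 1)(9 10 11) = [4, 0, 6, 8, 7, 5, 3, 2, 1, 10, 11, 9]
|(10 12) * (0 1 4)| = |(0 1 4)(10 12)| = 6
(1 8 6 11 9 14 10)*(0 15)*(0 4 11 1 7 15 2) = (0 2)(1 8 6)(4 11 9 14 10 7 15) = [2, 8, 0, 3, 11, 5, 1, 15, 6, 14, 7, 9, 12, 13, 10, 4]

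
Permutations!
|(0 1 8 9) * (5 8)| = |(0 1 5 8 9)| = 5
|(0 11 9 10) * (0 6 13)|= 6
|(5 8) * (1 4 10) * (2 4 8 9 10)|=|(1 8 5 9 10)(2 4)|=10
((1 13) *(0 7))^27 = [7, 13, 2, 3, 4, 5, 6, 0, 8, 9, 10, 11, 12, 1] = (0 7)(1 13)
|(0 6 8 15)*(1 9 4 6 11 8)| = 4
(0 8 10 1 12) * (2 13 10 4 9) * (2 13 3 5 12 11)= (0 8 4 9 13 10 1 11 2 3 5 12)= [8, 11, 3, 5, 9, 12, 6, 7, 4, 13, 1, 2, 0, 10]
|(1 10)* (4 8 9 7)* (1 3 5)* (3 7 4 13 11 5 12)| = 6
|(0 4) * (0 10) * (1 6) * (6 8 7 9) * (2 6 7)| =12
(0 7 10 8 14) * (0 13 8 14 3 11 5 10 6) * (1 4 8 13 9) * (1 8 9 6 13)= (0 7 13 1 4 9 8 3 11 5 10 14 6)= [7, 4, 2, 11, 9, 10, 0, 13, 3, 8, 14, 5, 12, 1, 6]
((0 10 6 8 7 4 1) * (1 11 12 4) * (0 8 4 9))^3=[4, 1, 2, 3, 9, 5, 12, 7, 8, 6, 11, 0, 10]=(0 4 9 6 12 10 11)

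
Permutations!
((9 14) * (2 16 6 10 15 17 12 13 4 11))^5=(2 17)(4 10)(6 13)(9 14)(11 15)(12 16)=[0, 1, 17, 3, 10, 5, 13, 7, 8, 14, 4, 15, 16, 6, 9, 11, 12, 2]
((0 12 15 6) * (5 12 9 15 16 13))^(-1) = (0 6 15 9)(5 13 16 12) = [6, 1, 2, 3, 4, 13, 15, 7, 8, 0, 10, 11, 5, 16, 14, 9, 12]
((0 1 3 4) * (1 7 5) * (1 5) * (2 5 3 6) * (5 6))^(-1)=(0 4 3 5 1 7)(2 6)=[4, 7, 6, 5, 3, 1, 2, 0]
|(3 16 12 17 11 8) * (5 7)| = 6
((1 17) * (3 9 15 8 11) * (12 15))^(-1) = [0, 17, 2, 11, 4, 5, 6, 7, 15, 3, 10, 8, 9, 13, 14, 12, 16, 1] = (1 17)(3 11 8 15 12 9)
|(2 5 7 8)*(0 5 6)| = |(0 5 7 8 2 6)| = 6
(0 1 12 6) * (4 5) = (0 1 12 6)(4 5) = [1, 12, 2, 3, 5, 4, 0, 7, 8, 9, 10, 11, 6]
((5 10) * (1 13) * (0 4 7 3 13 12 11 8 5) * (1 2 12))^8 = (0 8 2 7 10 11 13 4 5 12 3) = [8, 1, 7, 0, 5, 12, 6, 10, 2, 9, 11, 13, 3, 4]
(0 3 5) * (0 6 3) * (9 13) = (3 5 6)(9 13) = [0, 1, 2, 5, 4, 6, 3, 7, 8, 13, 10, 11, 12, 9]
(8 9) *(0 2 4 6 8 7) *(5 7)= (0 2 4 6 8 9 5 7)= [2, 1, 4, 3, 6, 7, 8, 0, 9, 5]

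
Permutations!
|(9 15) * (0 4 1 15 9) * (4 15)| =|(0 15)(1 4)| =2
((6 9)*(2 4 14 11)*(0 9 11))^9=(0 6 2 14 9 11 4)=[6, 1, 14, 3, 0, 5, 2, 7, 8, 11, 10, 4, 12, 13, 9]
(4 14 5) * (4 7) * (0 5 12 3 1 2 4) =(0 5 7)(1 2 4 14 12 3) =[5, 2, 4, 1, 14, 7, 6, 0, 8, 9, 10, 11, 3, 13, 12]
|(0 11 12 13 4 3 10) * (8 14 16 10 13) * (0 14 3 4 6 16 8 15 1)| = 35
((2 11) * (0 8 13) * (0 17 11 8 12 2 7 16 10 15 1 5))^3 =(0 8 11 10 5 2 17 16 1 12 13 7 15) =[8, 12, 17, 3, 4, 2, 6, 15, 11, 9, 5, 10, 13, 7, 14, 0, 1, 16]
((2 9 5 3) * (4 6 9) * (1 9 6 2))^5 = (1 9 5 3)(2 4) = [0, 9, 4, 1, 2, 3, 6, 7, 8, 5]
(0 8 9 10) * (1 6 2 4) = [8, 6, 4, 3, 1, 5, 2, 7, 9, 10, 0] = (0 8 9 10)(1 6 2 4)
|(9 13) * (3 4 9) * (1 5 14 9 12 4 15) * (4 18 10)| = |(1 5 14 9 13 3 15)(4 12 18 10)| = 28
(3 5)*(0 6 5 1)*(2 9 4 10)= (0 6 5 3 1)(2 9 4 10)= [6, 0, 9, 1, 10, 3, 5, 7, 8, 4, 2]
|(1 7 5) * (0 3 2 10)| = 12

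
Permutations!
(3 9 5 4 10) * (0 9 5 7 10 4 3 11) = (0 9 7 10 11)(3 5) = [9, 1, 2, 5, 4, 3, 6, 10, 8, 7, 11, 0]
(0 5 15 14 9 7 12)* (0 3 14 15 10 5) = (15)(3 14 9 7 12)(5 10) = [0, 1, 2, 14, 4, 10, 6, 12, 8, 7, 5, 11, 3, 13, 9, 15]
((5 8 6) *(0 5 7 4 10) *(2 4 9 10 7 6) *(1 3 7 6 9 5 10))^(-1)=(0 10)(1 9 6 4 2 8 5 7 3)=[10, 9, 8, 1, 2, 7, 4, 3, 5, 6, 0]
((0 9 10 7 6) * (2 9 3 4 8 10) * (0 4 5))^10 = (10)(0 3 5) = [3, 1, 2, 5, 4, 0, 6, 7, 8, 9, 10]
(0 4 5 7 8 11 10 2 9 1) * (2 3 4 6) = (0 6 2 9 1)(3 4 5 7 8 11 10) = [6, 0, 9, 4, 5, 7, 2, 8, 11, 1, 3, 10]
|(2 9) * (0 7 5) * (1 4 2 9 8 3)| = 15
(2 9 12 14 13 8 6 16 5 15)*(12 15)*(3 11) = (2 9 15)(3 11)(5 12 14 13 8 6 16) = [0, 1, 9, 11, 4, 12, 16, 7, 6, 15, 10, 3, 14, 8, 13, 2, 5]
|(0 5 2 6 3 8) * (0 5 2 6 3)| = |(0 2 3 8 5 6)| = 6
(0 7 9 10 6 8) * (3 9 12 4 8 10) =(0 7 12 4 8)(3 9)(6 10) =[7, 1, 2, 9, 8, 5, 10, 12, 0, 3, 6, 11, 4]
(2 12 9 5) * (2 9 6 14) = (2 12 6 14)(5 9) = [0, 1, 12, 3, 4, 9, 14, 7, 8, 5, 10, 11, 6, 13, 2]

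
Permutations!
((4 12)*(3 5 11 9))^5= (3 5 11 9)(4 12)= [0, 1, 2, 5, 12, 11, 6, 7, 8, 3, 10, 9, 4]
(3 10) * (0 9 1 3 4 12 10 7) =(0 9 1 3 7)(4 12 10) =[9, 3, 2, 7, 12, 5, 6, 0, 8, 1, 4, 11, 10]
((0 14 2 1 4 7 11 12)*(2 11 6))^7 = (0 12 11 14)(1 7 2 4 6) = [12, 7, 4, 3, 6, 5, 1, 2, 8, 9, 10, 14, 11, 13, 0]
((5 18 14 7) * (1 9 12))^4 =(18)(1 9 12) =[0, 9, 2, 3, 4, 5, 6, 7, 8, 12, 10, 11, 1, 13, 14, 15, 16, 17, 18]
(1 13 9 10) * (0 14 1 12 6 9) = (0 14 1 13)(6 9 10 12) = [14, 13, 2, 3, 4, 5, 9, 7, 8, 10, 12, 11, 6, 0, 1]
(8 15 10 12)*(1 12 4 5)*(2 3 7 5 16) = (1 12 8 15 10 4 16 2 3 7 5) = [0, 12, 3, 7, 16, 1, 6, 5, 15, 9, 4, 11, 8, 13, 14, 10, 2]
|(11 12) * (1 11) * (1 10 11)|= 3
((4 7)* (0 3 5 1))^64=(7)=[0, 1, 2, 3, 4, 5, 6, 7]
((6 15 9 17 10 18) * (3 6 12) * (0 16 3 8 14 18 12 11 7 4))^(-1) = (0 4 7 11 18 14 8 12 10 17 9 15 6 3 16) = [4, 1, 2, 16, 7, 5, 3, 11, 12, 15, 17, 18, 10, 13, 8, 6, 0, 9, 14]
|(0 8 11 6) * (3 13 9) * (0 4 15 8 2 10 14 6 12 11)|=|(0 2 10 14 6 4 15 8)(3 13 9)(11 12)|=24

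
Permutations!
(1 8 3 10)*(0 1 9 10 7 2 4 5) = (0 1 8 3 7 2 4 5)(9 10) = [1, 8, 4, 7, 5, 0, 6, 2, 3, 10, 9]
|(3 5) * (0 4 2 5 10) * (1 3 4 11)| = 15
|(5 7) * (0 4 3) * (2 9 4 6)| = |(0 6 2 9 4 3)(5 7)| = 6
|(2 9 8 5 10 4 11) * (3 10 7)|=|(2 9 8 5 7 3 10 4 11)|=9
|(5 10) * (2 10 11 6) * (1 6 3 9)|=|(1 6 2 10 5 11 3 9)|=8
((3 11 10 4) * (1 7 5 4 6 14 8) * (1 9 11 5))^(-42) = [0, 1, 2, 3, 4, 5, 6, 7, 8, 9, 10, 11, 12, 13, 14] = (14)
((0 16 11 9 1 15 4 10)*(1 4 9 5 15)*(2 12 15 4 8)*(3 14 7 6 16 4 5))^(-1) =(0 10 4)(2 8 9 15 12)(3 11 16 6 7 14) =[10, 1, 8, 11, 0, 5, 7, 14, 9, 15, 4, 16, 2, 13, 3, 12, 6]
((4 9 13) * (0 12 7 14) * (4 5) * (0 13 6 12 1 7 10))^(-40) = [13, 5, 2, 3, 10, 12, 1, 4, 8, 0, 14, 11, 7, 6, 9] = (0 13 6 1 5 12 7 4 10 14 9)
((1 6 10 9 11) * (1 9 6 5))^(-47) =(1 5)(6 10)(9 11) =[0, 5, 2, 3, 4, 1, 10, 7, 8, 11, 6, 9]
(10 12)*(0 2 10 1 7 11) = (0 2 10 12 1 7 11) = [2, 7, 10, 3, 4, 5, 6, 11, 8, 9, 12, 0, 1]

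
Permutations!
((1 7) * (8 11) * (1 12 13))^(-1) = (1 13 12 7)(8 11) = [0, 13, 2, 3, 4, 5, 6, 1, 11, 9, 10, 8, 7, 12]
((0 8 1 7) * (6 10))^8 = [0, 1, 2, 3, 4, 5, 6, 7, 8, 9, 10] = (10)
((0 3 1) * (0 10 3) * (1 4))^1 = (1 10 3 4) = [0, 10, 2, 4, 1, 5, 6, 7, 8, 9, 3]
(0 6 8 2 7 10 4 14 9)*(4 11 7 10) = [6, 1, 10, 3, 14, 5, 8, 4, 2, 0, 11, 7, 12, 13, 9] = (0 6 8 2 10 11 7 4 14 9)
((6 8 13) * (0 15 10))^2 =(0 10 15)(6 13 8) =[10, 1, 2, 3, 4, 5, 13, 7, 6, 9, 15, 11, 12, 8, 14, 0]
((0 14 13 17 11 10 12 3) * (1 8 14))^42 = (0 8 13 11 12)(1 14 17 10 3) = [8, 14, 2, 1, 4, 5, 6, 7, 13, 9, 3, 12, 0, 11, 17, 15, 16, 10]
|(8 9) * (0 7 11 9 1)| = |(0 7 11 9 8 1)| = 6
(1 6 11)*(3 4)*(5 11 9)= [0, 6, 2, 4, 3, 11, 9, 7, 8, 5, 10, 1]= (1 6 9 5 11)(3 4)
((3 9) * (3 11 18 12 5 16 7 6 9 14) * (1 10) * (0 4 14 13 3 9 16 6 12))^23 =(0 18 11 9 14 4)(1 10)(3 13)(5 7 6 12 16) =[18, 10, 2, 13, 0, 7, 12, 6, 8, 14, 1, 9, 16, 3, 4, 15, 5, 17, 11]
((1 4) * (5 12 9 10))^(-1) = (1 4)(5 10 9 12) = [0, 4, 2, 3, 1, 10, 6, 7, 8, 12, 9, 11, 5]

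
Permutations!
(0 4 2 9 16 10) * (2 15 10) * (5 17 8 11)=(0 4 15 10)(2 9 16)(5 17 8 11)=[4, 1, 9, 3, 15, 17, 6, 7, 11, 16, 0, 5, 12, 13, 14, 10, 2, 8]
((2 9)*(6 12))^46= (12)= [0, 1, 2, 3, 4, 5, 6, 7, 8, 9, 10, 11, 12]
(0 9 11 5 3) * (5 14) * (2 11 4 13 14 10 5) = [9, 1, 11, 0, 13, 3, 6, 7, 8, 4, 5, 10, 12, 14, 2] = (0 9 4 13 14 2 11 10 5 3)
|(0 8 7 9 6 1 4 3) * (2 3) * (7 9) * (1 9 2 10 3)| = 14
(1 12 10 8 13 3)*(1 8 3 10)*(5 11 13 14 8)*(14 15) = (1 12)(3 5 11 13 10)(8 15 14) = [0, 12, 2, 5, 4, 11, 6, 7, 15, 9, 3, 13, 1, 10, 8, 14]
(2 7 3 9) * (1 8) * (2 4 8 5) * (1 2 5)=(2 7 3 9 4 8)=[0, 1, 7, 9, 8, 5, 6, 3, 2, 4]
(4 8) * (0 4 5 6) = (0 4 8 5 6) = [4, 1, 2, 3, 8, 6, 0, 7, 5]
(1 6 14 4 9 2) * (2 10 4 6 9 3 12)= (1 9 10 4 3 12 2)(6 14)= [0, 9, 1, 12, 3, 5, 14, 7, 8, 10, 4, 11, 2, 13, 6]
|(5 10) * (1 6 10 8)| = |(1 6 10 5 8)| = 5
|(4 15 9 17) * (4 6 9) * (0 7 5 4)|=15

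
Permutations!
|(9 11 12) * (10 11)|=|(9 10 11 12)|=4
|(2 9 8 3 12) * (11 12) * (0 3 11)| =10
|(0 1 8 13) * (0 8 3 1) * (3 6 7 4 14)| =6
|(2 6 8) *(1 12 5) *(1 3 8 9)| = |(1 12 5 3 8 2 6 9)| = 8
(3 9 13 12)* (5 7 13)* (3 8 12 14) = [0, 1, 2, 9, 4, 7, 6, 13, 12, 5, 10, 11, 8, 14, 3] = (3 9 5 7 13 14)(8 12)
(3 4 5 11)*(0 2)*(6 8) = (0 2)(3 4 5 11)(6 8) = [2, 1, 0, 4, 5, 11, 8, 7, 6, 9, 10, 3]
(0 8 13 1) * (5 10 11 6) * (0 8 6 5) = (0 6)(1 8 13)(5 10 11) = [6, 8, 2, 3, 4, 10, 0, 7, 13, 9, 11, 5, 12, 1]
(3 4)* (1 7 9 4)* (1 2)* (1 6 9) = (1 7)(2 6 9 4 3) = [0, 7, 6, 2, 3, 5, 9, 1, 8, 4]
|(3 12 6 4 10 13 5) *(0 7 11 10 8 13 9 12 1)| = |(0 7 11 10 9 12 6 4 8 13 5 3 1)| = 13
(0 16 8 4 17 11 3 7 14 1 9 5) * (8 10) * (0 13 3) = (0 16 10 8 4 17 11)(1 9 5 13 3 7 14) = [16, 9, 2, 7, 17, 13, 6, 14, 4, 5, 8, 0, 12, 3, 1, 15, 10, 11]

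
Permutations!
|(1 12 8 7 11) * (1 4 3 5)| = 8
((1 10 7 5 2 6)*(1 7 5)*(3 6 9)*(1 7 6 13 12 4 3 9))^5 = (1 10 5 2)(3 13 12 4) = [0, 10, 1, 13, 3, 2, 6, 7, 8, 9, 5, 11, 4, 12]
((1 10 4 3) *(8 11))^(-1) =(1 3 4 10)(8 11) =[0, 3, 2, 4, 10, 5, 6, 7, 11, 9, 1, 8]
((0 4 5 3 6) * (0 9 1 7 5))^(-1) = (0 4)(1 9 6 3 5 7) = [4, 9, 2, 5, 0, 7, 3, 1, 8, 6]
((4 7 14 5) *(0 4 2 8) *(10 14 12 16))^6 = (0 14 7 2 16)(4 5 12 8 10) = [14, 1, 16, 3, 5, 12, 6, 2, 10, 9, 4, 11, 8, 13, 7, 15, 0]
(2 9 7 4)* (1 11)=[0, 11, 9, 3, 2, 5, 6, 4, 8, 7, 10, 1]=(1 11)(2 9 7 4)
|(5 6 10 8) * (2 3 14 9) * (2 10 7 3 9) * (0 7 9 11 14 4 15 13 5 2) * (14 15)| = 45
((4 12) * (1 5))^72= (12)= [0, 1, 2, 3, 4, 5, 6, 7, 8, 9, 10, 11, 12]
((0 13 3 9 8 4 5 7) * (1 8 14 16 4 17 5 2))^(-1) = (0 7 5 17 8 1 2 4 16 14 9 3 13) = [7, 2, 4, 13, 16, 17, 6, 5, 1, 3, 10, 11, 12, 0, 9, 15, 14, 8]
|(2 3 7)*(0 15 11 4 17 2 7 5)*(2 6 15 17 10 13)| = 11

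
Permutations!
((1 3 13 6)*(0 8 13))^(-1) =[3, 6, 2, 1, 4, 5, 13, 7, 0, 9, 10, 11, 12, 8] =(0 3 1 6 13 8)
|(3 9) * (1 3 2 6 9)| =|(1 3)(2 6 9)| =6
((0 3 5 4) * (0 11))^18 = (0 4 3 11 5) = [4, 1, 2, 11, 3, 0, 6, 7, 8, 9, 10, 5]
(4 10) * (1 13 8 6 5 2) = [0, 13, 1, 3, 10, 2, 5, 7, 6, 9, 4, 11, 12, 8] = (1 13 8 6 5 2)(4 10)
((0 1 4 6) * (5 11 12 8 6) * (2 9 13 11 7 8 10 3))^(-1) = (0 6 8 7 5 4 1)(2 3 10 12 11 13 9) = [6, 0, 3, 10, 1, 4, 8, 5, 7, 2, 12, 13, 11, 9]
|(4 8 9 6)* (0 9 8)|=4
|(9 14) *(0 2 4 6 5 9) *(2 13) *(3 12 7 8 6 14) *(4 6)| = 12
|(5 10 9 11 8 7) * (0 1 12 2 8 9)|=8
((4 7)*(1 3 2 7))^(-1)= (1 4 7 2 3)= [0, 4, 3, 1, 7, 5, 6, 2]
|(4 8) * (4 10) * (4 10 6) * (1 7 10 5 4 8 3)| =6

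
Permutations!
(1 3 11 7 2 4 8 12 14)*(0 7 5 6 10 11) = [7, 3, 4, 0, 8, 6, 10, 2, 12, 9, 11, 5, 14, 13, 1] = (0 7 2 4 8 12 14 1 3)(5 6 10 11)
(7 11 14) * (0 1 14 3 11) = (0 1 14 7)(3 11) = [1, 14, 2, 11, 4, 5, 6, 0, 8, 9, 10, 3, 12, 13, 7]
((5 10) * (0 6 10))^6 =(0 10)(5 6) =[10, 1, 2, 3, 4, 6, 5, 7, 8, 9, 0]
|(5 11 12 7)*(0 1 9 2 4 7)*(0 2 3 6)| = |(0 1 9 3 6)(2 4 7 5 11 12)| = 30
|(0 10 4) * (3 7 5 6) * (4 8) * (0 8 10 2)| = |(10)(0 2)(3 7 5 6)(4 8)| = 4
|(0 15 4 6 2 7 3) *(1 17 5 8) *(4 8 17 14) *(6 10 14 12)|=18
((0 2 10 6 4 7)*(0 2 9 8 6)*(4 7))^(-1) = (0 10 2 7 6 8 9) = [10, 1, 7, 3, 4, 5, 8, 6, 9, 0, 2]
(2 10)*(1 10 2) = (1 10) = [0, 10, 2, 3, 4, 5, 6, 7, 8, 9, 1]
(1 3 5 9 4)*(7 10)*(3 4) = [0, 4, 2, 5, 1, 9, 6, 10, 8, 3, 7] = (1 4)(3 5 9)(7 10)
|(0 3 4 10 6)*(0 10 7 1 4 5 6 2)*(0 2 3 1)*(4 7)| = |(0 1 7)(3 5 6 10)| = 12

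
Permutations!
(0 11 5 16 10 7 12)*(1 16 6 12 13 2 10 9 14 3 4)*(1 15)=(0 11 5 6 12)(1 16 9 14 3 4 15)(2 10 7 13)=[11, 16, 10, 4, 15, 6, 12, 13, 8, 14, 7, 5, 0, 2, 3, 1, 9]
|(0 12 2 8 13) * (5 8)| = |(0 12 2 5 8 13)| = 6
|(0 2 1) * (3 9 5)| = |(0 2 1)(3 9 5)| = 3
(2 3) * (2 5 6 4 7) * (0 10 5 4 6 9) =(0 10 5 9)(2 3 4 7) =[10, 1, 3, 4, 7, 9, 6, 2, 8, 0, 5]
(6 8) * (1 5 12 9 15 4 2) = [0, 5, 1, 3, 2, 12, 8, 7, 6, 15, 10, 11, 9, 13, 14, 4] = (1 5 12 9 15 4 2)(6 8)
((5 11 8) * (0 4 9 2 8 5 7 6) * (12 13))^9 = (0 9 8 6 4 2 7)(5 11)(12 13) = [9, 1, 7, 3, 2, 11, 4, 0, 6, 8, 10, 5, 13, 12]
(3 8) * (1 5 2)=(1 5 2)(3 8)=[0, 5, 1, 8, 4, 2, 6, 7, 3]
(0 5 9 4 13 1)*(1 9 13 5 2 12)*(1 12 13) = (0 2 13 9 4 5 1) = [2, 0, 13, 3, 5, 1, 6, 7, 8, 4, 10, 11, 12, 9]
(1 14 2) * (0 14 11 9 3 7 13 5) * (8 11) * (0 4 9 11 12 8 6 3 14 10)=(0 10)(1 6 3 7 13 5 4 9 14 2)(8 12)=[10, 6, 1, 7, 9, 4, 3, 13, 12, 14, 0, 11, 8, 5, 2]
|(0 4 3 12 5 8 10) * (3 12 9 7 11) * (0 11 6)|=11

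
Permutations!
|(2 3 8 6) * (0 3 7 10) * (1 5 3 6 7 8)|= |(0 6 2 8 7 10)(1 5 3)|= 6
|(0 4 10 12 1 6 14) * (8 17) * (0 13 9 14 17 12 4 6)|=|(0 6 17 8 12 1)(4 10)(9 14 13)|=6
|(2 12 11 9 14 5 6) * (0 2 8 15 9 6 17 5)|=|(0 2 12 11 6 8 15 9 14)(5 17)|=18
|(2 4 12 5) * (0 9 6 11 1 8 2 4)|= 21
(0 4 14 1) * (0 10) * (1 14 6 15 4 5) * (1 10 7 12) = (0 5 10)(1 7 12)(4 6 15) = [5, 7, 2, 3, 6, 10, 15, 12, 8, 9, 0, 11, 1, 13, 14, 4]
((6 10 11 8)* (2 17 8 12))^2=[0, 1, 8, 3, 4, 5, 11, 7, 10, 9, 12, 2, 17, 13, 14, 15, 16, 6]=(2 8 10 12 17 6 11)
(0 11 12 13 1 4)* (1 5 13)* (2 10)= [11, 4, 10, 3, 0, 13, 6, 7, 8, 9, 2, 12, 1, 5]= (0 11 12 1 4)(2 10)(5 13)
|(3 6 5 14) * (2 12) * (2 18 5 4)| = 8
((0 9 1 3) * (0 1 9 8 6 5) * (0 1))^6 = (9) = [0, 1, 2, 3, 4, 5, 6, 7, 8, 9]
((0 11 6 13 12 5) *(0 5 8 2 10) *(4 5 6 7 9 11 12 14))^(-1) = [10, 1, 8, 3, 14, 4, 5, 11, 12, 7, 2, 9, 0, 6, 13] = (0 10 2 8 12)(4 14 13 6 5)(7 11 9)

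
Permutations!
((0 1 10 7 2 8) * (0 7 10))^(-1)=[1, 0, 7, 3, 4, 5, 6, 8, 2, 9, 10]=(10)(0 1)(2 7 8)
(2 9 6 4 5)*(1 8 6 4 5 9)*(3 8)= (1 3 8 6 5 2)(4 9)= [0, 3, 1, 8, 9, 2, 5, 7, 6, 4]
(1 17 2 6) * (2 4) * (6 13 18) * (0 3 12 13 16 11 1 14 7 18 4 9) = (0 3 12 13 4 2 16 11 1 17 9)(6 14 7 18) = [3, 17, 16, 12, 2, 5, 14, 18, 8, 0, 10, 1, 13, 4, 7, 15, 11, 9, 6]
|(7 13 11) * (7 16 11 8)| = |(7 13 8)(11 16)| = 6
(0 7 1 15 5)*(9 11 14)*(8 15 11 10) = [7, 11, 2, 3, 4, 0, 6, 1, 15, 10, 8, 14, 12, 13, 9, 5] = (0 7 1 11 14 9 10 8 15 5)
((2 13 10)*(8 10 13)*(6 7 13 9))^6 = (6 13)(7 9) = [0, 1, 2, 3, 4, 5, 13, 9, 8, 7, 10, 11, 12, 6]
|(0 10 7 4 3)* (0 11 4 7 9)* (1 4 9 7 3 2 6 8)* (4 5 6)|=|(0 10 7 3 11 9)(1 5 6 8)(2 4)|=12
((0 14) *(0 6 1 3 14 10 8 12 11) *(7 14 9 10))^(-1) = (0 11 12 8 10 9 3 1 6 14 7) = [11, 6, 2, 1, 4, 5, 14, 0, 10, 3, 9, 12, 8, 13, 7]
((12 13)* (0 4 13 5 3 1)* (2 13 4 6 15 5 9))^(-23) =(0 6 15 5 3 1)(2 13 12 9) =[6, 0, 13, 1, 4, 3, 15, 7, 8, 2, 10, 11, 9, 12, 14, 5]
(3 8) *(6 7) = (3 8)(6 7) = [0, 1, 2, 8, 4, 5, 7, 6, 3]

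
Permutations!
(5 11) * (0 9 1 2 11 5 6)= (0 9 1 2 11 6)= [9, 2, 11, 3, 4, 5, 0, 7, 8, 1, 10, 6]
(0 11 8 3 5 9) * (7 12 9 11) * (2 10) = [7, 1, 10, 5, 4, 11, 6, 12, 3, 0, 2, 8, 9] = (0 7 12 9)(2 10)(3 5 11 8)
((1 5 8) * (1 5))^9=(5 8)=[0, 1, 2, 3, 4, 8, 6, 7, 5]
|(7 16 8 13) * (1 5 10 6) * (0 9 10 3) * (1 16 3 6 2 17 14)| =14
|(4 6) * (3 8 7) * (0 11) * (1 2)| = 6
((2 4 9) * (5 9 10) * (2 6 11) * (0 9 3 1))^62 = (0 6 2 10 3)(1 9 11 4 5) = [6, 9, 10, 0, 5, 1, 2, 7, 8, 11, 3, 4]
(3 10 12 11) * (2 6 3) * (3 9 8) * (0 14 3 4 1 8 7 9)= (0 14 3 10 12 11 2 6)(1 8 4)(7 9)= [14, 8, 6, 10, 1, 5, 0, 9, 4, 7, 12, 2, 11, 13, 3]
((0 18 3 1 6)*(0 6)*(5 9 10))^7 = (0 1 3 18)(5 9 10) = [1, 3, 2, 18, 4, 9, 6, 7, 8, 10, 5, 11, 12, 13, 14, 15, 16, 17, 0]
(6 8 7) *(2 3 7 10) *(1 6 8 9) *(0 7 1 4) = [7, 6, 3, 1, 0, 5, 9, 8, 10, 4, 2] = (0 7 8 10 2 3 1 6 9 4)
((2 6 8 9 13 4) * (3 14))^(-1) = [0, 1, 4, 14, 13, 5, 2, 7, 6, 8, 10, 11, 12, 9, 3] = (2 4 13 9 8 6)(3 14)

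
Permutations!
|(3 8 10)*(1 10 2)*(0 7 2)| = |(0 7 2 1 10 3 8)| = 7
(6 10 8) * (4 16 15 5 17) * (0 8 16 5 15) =(0 8 6 10 16)(4 5 17) =[8, 1, 2, 3, 5, 17, 10, 7, 6, 9, 16, 11, 12, 13, 14, 15, 0, 4]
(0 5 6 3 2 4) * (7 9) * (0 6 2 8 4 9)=(0 5 2 9 7)(3 8 4 6)=[5, 1, 9, 8, 6, 2, 3, 0, 4, 7]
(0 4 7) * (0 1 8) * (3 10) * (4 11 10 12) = (0 11 10 3 12 4 7 1 8) = [11, 8, 2, 12, 7, 5, 6, 1, 0, 9, 3, 10, 4]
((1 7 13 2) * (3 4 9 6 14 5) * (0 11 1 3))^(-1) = [5, 11, 13, 2, 3, 14, 9, 1, 8, 4, 10, 0, 12, 7, 6] = (0 5 14 6 9 4 3 2 13 7 1 11)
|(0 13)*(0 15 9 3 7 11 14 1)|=|(0 13 15 9 3 7 11 14 1)|=9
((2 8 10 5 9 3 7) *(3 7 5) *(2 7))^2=(2 10 5)(3 9 8)=[0, 1, 10, 9, 4, 2, 6, 7, 3, 8, 5]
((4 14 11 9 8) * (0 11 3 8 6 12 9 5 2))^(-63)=(0 11 5 2)(3 8 4 14)=[11, 1, 0, 8, 14, 2, 6, 7, 4, 9, 10, 5, 12, 13, 3]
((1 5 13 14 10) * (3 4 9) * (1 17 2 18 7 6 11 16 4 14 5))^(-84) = (18) = [0, 1, 2, 3, 4, 5, 6, 7, 8, 9, 10, 11, 12, 13, 14, 15, 16, 17, 18]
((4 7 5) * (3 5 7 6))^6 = (7)(3 4)(5 6) = [0, 1, 2, 4, 3, 6, 5, 7]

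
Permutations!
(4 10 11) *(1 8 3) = (1 8 3)(4 10 11) = [0, 8, 2, 1, 10, 5, 6, 7, 3, 9, 11, 4]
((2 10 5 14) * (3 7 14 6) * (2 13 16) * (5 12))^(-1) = (2 16 13 14 7 3 6 5 12 10) = [0, 1, 16, 6, 4, 12, 5, 3, 8, 9, 2, 11, 10, 14, 7, 15, 13]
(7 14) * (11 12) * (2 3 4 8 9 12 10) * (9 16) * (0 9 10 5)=(0 9 12 11 5)(2 3 4 8 16 10)(7 14)=[9, 1, 3, 4, 8, 0, 6, 14, 16, 12, 2, 5, 11, 13, 7, 15, 10]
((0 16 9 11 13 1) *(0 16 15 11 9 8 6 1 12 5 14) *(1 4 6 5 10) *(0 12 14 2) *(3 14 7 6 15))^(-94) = [16, 3, 1, 8, 11, 10, 15, 4, 12, 9, 0, 7, 2, 6, 5, 13, 14] = (0 16 14 5 10)(1 3 8 12 2)(4 11 7)(6 15 13)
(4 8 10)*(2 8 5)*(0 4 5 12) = (0 4 12)(2 8 10 5) = [4, 1, 8, 3, 12, 2, 6, 7, 10, 9, 5, 11, 0]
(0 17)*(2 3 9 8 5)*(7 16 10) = (0 17)(2 3 9 8 5)(7 16 10) = [17, 1, 3, 9, 4, 2, 6, 16, 5, 8, 7, 11, 12, 13, 14, 15, 10, 0]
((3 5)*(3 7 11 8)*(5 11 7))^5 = (3 8 11) = [0, 1, 2, 8, 4, 5, 6, 7, 11, 9, 10, 3]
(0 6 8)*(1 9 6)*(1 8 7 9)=(0 8)(6 7 9)=[8, 1, 2, 3, 4, 5, 7, 9, 0, 6]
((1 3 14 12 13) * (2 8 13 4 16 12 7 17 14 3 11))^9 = [0, 13, 11, 3, 4, 5, 6, 7, 2, 9, 10, 1, 12, 8, 14, 15, 16, 17] = (17)(1 13 8 2 11)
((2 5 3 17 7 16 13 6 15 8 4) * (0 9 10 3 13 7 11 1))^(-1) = (0 1 11 17 3 10 9)(2 4 8 15 6 13 5)(7 16) = [1, 11, 4, 10, 8, 2, 13, 16, 15, 0, 9, 17, 12, 5, 14, 6, 7, 3]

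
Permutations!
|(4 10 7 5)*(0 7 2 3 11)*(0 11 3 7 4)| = |(11)(0 4 10 2 7 5)| = 6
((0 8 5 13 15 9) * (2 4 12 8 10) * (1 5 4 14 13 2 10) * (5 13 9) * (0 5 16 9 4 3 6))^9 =[4, 12, 13, 2, 16, 1, 14, 7, 5, 0, 10, 11, 9, 8, 15, 3, 6] =(0 4 16 6 14 15 3 2 13 8 5 1 12 9)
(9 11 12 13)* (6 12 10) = [0, 1, 2, 3, 4, 5, 12, 7, 8, 11, 6, 10, 13, 9] = (6 12 13 9 11 10)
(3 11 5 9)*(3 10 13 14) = (3 11 5 9 10 13 14) = [0, 1, 2, 11, 4, 9, 6, 7, 8, 10, 13, 5, 12, 14, 3]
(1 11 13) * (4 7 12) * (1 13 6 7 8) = [0, 11, 2, 3, 8, 5, 7, 12, 1, 9, 10, 6, 4, 13] = (13)(1 11 6 7 12 4 8)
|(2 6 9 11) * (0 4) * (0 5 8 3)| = 20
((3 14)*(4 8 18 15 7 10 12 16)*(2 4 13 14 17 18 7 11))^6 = (2 16 15 10 17 8 14)(3 4 13 11 12 18 7) = [0, 1, 16, 4, 13, 5, 6, 3, 14, 9, 17, 12, 18, 11, 2, 10, 15, 8, 7]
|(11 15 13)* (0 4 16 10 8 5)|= 6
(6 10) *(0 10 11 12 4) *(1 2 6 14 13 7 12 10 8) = [8, 2, 6, 3, 0, 5, 11, 12, 1, 9, 14, 10, 4, 7, 13] = (0 8 1 2 6 11 10 14 13 7 12 4)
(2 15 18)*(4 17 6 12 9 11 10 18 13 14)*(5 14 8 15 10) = (2 10 18)(4 17 6 12 9 11 5 14)(8 15 13) = [0, 1, 10, 3, 17, 14, 12, 7, 15, 11, 18, 5, 9, 8, 4, 13, 16, 6, 2]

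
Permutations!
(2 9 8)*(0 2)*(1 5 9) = (0 2 1 5 9 8) = [2, 5, 1, 3, 4, 9, 6, 7, 0, 8]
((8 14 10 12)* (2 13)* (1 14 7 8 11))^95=(14)(2 13)(7 8)=[0, 1, 13, 3, 4, 5, 6, 8, 7, 9, 10, 11, 12, 2, 14]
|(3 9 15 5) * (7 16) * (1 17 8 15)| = 14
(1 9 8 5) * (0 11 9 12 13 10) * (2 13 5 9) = (0 11 2 13 10)(1 12 5)(8 9) = [11, 12, 13, 3, 4, 1, 6, 7, 9, 8, 0, 2, 5, 10]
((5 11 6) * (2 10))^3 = (11)(2 10) = [0, 1, 10, 3, 4, 5, 6, 7, 8, 9, 2, 11]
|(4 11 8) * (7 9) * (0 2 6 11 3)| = 14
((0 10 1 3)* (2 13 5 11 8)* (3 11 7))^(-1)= (0 3 7 5 13 2 8 11 1 10)= [3, 10, 8, 7, 4, 13, 6, 5, 11, 9, 0, 1, 12, 2]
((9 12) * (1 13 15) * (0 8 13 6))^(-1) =(0 6 1 15 13 8)(9 12) =[6, 15, 2, 3, 4, 5, 1, 7, 0, 12, 10, 11, 9, 8, 14, 13]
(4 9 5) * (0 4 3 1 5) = (0 4 9)(1 5 3) = [4, 5, 2, 1, 9, 3, 6, 7, 8, 0]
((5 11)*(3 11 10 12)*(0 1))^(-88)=(3 5 12 11 10)=[0, 1, 2, 5, 4, 12, 6, 7, 8, 9, 3, 10, 11]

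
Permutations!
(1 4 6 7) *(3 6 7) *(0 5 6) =(0 5 6 3)(1 4 7) =[5, 4, 2, 0, 7, 6, 3, 1]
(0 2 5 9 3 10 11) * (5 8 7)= (0 2 8 7 5 9 3 10 11)= [2, 1, 8, 10, 4, 9, 6, 5, 7, 3, 11, 0]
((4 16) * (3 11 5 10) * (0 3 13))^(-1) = (0 13 10 5 11 3)(4 16) = [13, 1, 2, 0, 16, 11, 6, 7, 8, 9, 5, 3, 12, 10, 14, 15, 4]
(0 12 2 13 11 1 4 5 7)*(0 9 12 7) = [7, 4, 13, 3, 5, 0, 6, 9, 8, 12, 10, 1, 2, 11] = (0 7 9 12 2 13 11 1 4 5)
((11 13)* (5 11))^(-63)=(13)=[0, 1, 2, 3, 4, 5, 6, 7, 8, 9, 10, 11, 12, 13]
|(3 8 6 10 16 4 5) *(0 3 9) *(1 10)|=10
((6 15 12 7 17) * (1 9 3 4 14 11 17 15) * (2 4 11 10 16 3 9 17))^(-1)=(1 6 17)(2 11 3 16 10 14 4)(7 12 15)=[0, 6, 11, 16, 2, 5, 17, 12, 8, 9, 14, 3, 15, 13, 4, 7, 10, 1]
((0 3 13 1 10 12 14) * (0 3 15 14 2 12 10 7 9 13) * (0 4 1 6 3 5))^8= (15)(1 7 9 13 6 3 4)= [0, 7, 2, 4, 1, 5, 3, 9, 8, 13, 10, 11, 12, 6, 14, 15]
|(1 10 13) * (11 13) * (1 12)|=|(1 10 11 13 12)|=5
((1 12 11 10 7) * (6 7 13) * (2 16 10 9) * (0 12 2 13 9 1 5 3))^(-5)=[13, 5, 3, 9, 4, 10, 2, 16, 8, 11, 12, 7, 6, 1, 14, 15, 0]=(0 13 1 5 10 12 6 2 3 9 11 7 16)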